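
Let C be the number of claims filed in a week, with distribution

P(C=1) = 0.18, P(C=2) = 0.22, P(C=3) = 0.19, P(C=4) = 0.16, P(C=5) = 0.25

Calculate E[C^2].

E[C^2] = Σ c^2·P(C=c)
 = 1·0.18 + 4·0.22 + 9·0.19 + 16·0.16 + 25·0.25
 = 0.18 + 0.88 + 1.71 + 2.56 + 6.25
 = 11.58

11.58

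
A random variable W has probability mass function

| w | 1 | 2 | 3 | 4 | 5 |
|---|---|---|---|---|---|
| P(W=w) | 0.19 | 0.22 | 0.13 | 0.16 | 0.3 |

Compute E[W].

3.16

E[W] = Σ w·P(W=w)
 = 1·0.19 + 2·0.22 + 3·0.13 + 4·0.16 + 5·0.3
 = 0.19 + 0.44 + 0.39 + 0.64 + 1.5
 = 3.16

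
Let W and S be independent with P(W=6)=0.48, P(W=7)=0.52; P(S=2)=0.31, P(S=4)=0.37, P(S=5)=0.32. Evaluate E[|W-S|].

2.82

E[|W-S|] = Σ_w Σ_s |w-s| · P(W=w)P(S=s)
 = 4·0.1488 + 2·0.1776 + 1·0.1536 + 5·0.1612 + 3·0.1924 + 2·0.1664
 = 0.5952 + 0.3552 + 0.1536 + 0.806 + 0.5772 + 0.3328
 = 2.82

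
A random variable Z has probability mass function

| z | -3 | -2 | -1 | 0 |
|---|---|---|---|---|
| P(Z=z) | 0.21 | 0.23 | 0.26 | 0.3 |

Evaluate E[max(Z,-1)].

E[max(Z,-1)] = Σ max(z,-1)·P(Z=z)
 = (-1)·0.21 + (-1)·0.23 + (-1)·0.26 + 0·0.3
 = (-0.21) + (-0.23) + (-0.26) + 0
 = -0.7

-0.7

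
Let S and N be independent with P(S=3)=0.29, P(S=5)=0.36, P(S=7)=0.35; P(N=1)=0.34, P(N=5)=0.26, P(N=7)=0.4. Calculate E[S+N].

9.56

E[S+N] = Σ_s Σ_n (s+n) · P(S=s)P(N=n)
 = 4·0.0986 + 8·0.0754 + 10·0.116 + 6·0.1224 + 10·0.0936 + 12·0.144 + 8·0.119 + 12·0.091 + 14·0.14
 = 0.3944 + 0.6032 + 1.16 + 0.7344 + 0.936 + 1.728 + 0.952 + 1.092 + 1.96
 = 9.56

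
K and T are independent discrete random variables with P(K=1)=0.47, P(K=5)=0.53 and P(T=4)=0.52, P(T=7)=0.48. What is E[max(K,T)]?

E[max(K,T)] = Σ_k Σ_t max(k,t) · P(K=k)P(T=t)
 = 4·0.2444 + 7·0.2256 + 5·0.2756 + 7·0.2544
 = 0.9776 + 1.5792 + 1.378 + 1.7808
 = 5.7156

5.7156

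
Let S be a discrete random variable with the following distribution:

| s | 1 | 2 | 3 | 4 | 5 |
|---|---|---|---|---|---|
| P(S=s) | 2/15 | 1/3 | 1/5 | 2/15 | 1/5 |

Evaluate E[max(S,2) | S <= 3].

P(S <= 3) = 2/15 + 1/3 + 1/5 = 2/3.
E[max(S,2) | S <= 3] = [2·2/15 + 2·1/3 + 3·1/5] / (2/3)
 = 23/15 / (2/3)
 = 23/10

2.3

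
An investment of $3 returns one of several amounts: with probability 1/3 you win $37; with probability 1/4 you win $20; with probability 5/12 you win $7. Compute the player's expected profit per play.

E[payout] = 37·1/3 + 20·1/4 + 7·5/12
 = 37/3 + 5 + 35/12
 = 81/4
Net = 81/4 - 3 = 69/4

17.25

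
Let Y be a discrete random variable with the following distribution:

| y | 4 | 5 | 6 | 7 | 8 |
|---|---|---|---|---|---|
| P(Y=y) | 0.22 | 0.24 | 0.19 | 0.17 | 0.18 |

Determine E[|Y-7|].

E[|Y-7|] = Σ |y-7|·P(Y=y)
 = 3·0.22 + 2·0.24 + 1·0.19 + 0·0.17 + 1·0.18
 = 0.66 + 0.48 + 0.19 + 0 + 0.18
 = 1.51

1.51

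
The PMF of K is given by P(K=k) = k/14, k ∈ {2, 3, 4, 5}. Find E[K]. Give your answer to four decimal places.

E[K] = Σ k·P(K=k)
 = 2·1/7 + 3·3/14 + 4·2/7 + 5·5/14
 = 2/7 + 9/14 + 8/7 + 25/14
 = 27/7

3.8571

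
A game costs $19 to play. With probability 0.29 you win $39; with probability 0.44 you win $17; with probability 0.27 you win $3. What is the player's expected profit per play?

E[payout] = 39·0.29 + 17·0.44 + 3·0.27
 = 11.31 + 7.48 + 0.81
 = 19.6
Net = 19.6 - 19 = 0.6

0.6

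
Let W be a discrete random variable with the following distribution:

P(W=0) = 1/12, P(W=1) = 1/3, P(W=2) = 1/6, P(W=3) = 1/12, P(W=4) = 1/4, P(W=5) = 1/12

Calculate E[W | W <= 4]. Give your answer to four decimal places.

P(W <= 4) = 1/12 + 1/3 + 1/6 + 1/12 + 1/4 = 11/12.
E[W | W <= 4] = [0·1/12 + 1·1/3 + 2·1/6 + 3·1/12 + 4·1/4] / (11/12)
 = 23/12 / (11/12)
 = 23/11

2.0909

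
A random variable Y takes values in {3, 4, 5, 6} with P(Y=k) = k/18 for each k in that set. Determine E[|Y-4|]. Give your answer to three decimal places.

1.111

E[|Y-4|] = Σ |y-4|·P(Y=y)
 = 1·1/6 + 0·2/9 + 1·5/18 + 2·1/3
 = 1/6 + 0 + 5/18 + 2/3
 = 10/9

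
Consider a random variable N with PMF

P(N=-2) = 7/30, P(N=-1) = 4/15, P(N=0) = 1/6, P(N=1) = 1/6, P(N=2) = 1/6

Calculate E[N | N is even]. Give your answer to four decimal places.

P(N is even) = 7/30 + 1/6 + 1/6 = 17/30.
E[N | N is even] = [(-2)·7/30 + 0·1/6 + 2·1/6] / (17/30)
 = -2/15 / (17/30)
 = -4/17

-0.2353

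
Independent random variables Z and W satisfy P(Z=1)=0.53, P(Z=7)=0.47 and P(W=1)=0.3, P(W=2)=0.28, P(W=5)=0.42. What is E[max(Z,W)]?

4.8588

E[max(Z,W)] = Σ_z Σ_w max(z,w) · P(Z=z)P(W=w)
 = 1·0.159 + 2·0.1484 + 5·0.2226 + 7·0.141 + 7·0.1316 + 7·0.1974
 = 0.159 + 0.2968 + 1.113 + 0.987 + 0.9212 + 1.3818
 = 4.8588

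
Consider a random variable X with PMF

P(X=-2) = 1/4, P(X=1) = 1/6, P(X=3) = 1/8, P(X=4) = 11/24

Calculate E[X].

E[X] = Σ x·P(X=x)
 = (-2)·1/4 + 1·1/6 + 3·1/8 + 4·11/24
 = (-1/2) + 1/6 + 3/8 + 11/6
 = 15/8

1.875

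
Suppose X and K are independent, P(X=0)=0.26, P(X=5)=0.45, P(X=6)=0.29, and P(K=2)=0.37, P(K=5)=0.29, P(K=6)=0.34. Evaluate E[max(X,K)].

5.2428

E[max(X,K)] = Σ_x Σ_k max(x,k) · P(X=x)P(K=k)
 = 2·0.0962 + 5·0.0754 + 6·0.0884 + 5·0.1665 + 5·0.1305 + 6·0.153 + 6·0.1073 + 6·0.0841 + 6·0.0986
 = 0.1924 + 0.377 + 0.5304 + 0.8325 + 0.6525 + 0.918 + 0.6438 + 0.5046 + 0.5916
 = 5.2428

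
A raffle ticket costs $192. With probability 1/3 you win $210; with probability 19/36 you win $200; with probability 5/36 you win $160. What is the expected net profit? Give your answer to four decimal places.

5.7778

E[payout] = 210·1/3 + 200·19/36 + 160·5/36
 = 70 + 950/9 + 200/9
 = 1780/9
Net = 1780/9 - 192 = 52/9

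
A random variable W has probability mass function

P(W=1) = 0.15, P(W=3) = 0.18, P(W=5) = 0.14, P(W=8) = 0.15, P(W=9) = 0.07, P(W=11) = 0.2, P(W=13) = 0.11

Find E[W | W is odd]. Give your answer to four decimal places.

P(W is odd) = 0.15 + 0.18 + 0.14 + 0.07 + 0.2 + 0.11 = 0.85.
E[W | W is odd] = [1·0.15 + 3·0.18 + 5·0.14 + 9·0.07 + 11·0.2 + 13·0.11] / 0.85
 = 5.65 / 0.85
 = 113/17

6.6471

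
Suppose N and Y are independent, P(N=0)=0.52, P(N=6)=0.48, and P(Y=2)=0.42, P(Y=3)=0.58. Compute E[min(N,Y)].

E[min(N,Y)] = Σ_n Σ_y min(n,y) · P(N=n)P(Y=y)
 = 0·0.2184 + 0·0.3016 + 2·0.2016 + 3·0.2784
 = 0 + 0 + 0.4032 + 0.8352
 = 1.2384

1.2384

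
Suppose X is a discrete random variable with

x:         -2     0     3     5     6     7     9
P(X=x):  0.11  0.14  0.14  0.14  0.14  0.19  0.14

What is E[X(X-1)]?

26.56

E[X(X-1)] = Σ x(x-1)·P(X=x)
 = 6·0.11 + 0·0.14 + 6·0.14 + 20·0.14 + 30·0.14 + 42·0.19 + 72·0.14
 = 0.66 + 0 + 0.84 + 2.8 + 4.2 + 7.98 + 10.08
 = 26.56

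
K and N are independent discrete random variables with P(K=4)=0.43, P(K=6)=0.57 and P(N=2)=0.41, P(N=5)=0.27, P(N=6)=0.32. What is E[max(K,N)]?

E[max(K,N)] = Σ_k Σ_n max(k,n) · P(K=k)P(N=n)
 = 4·0.1763 + 5·0.1161 + 6·0.1376 + 6·0.2337 + 6·0.1539 + 6·0.1824
 = 0.7052 + 0.5805 + 0.8256 + 1.4022 + 0.9234 + 1.0944
 = 5.5313

5.5313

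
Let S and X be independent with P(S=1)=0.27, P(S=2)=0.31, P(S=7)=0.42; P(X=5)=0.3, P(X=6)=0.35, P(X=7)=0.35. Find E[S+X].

9.88

E[S+X] = Σ_s Σ_x (s+x) · P(S=s)P(X=x)
 = 6·0.081 + 7·0.0945 + 8·0.0945 + 7·0.093 + 8·0.1085 + 9·0.1085 + 12·0.126 + 13·0.147 + 14·0.147
 = 0.486 + 0.6615 + 0.756 + 0.651 + 0.868 + 0.9765 + 1.512 + 1.911 + 2.058
 = 9.88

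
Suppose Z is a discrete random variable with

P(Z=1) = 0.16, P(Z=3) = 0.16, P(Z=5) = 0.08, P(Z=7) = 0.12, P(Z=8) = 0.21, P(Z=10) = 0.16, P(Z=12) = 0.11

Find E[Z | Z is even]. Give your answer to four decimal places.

9.5833

P(Z is even) = 0.21 + 0.16 + 0.11 = 0.48.
E[Z | Z is even] = [8·0.21 + 10·0.16 + 12·0.11] / 0.48
 = 4.6 / 0.48
 = 115/12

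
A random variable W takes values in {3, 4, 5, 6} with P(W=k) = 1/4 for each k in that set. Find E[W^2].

E[W^2] = Σ w^2·P(W=w)
 = 9·1/4 + 16·1/4 + 25·1/4 + 36·1/4
 = 9/4 + 4 + 25/4 + 9
 = 43/2

21.5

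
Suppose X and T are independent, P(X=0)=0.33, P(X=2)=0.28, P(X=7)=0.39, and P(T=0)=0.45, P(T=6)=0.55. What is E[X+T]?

E[X+T] = Σ_x Σ_t (x+t) · P(X=x)P(T=t)
 = 0·0.1485 + 6·0.1815 + 2·0.126 + 8·0.154 + 7·0.1755 + 13·0.2145
 = 0 + 1.089 + 0.252 + 1.232 + 1.2285 + 2.7885
 = 6.59

6.59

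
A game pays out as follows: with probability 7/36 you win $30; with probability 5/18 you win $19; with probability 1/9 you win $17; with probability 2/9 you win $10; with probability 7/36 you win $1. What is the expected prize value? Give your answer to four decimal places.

E[payout] = 30·7/36 + 19·5/18 + 17·1/9 + 10·2/9 + 1·7/36
 = 35/6 + 95/18 + 17/9 + 20/9 + 7/36
 = 185/12

15.4167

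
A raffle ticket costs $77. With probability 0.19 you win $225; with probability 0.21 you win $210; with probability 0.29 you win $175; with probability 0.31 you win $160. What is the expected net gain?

E[payout] = 225·0.19 + 210·0.21 + 175·0.29 + 160·0.31
 = 42.75 + 44.1 + 50.75 + 49.6
 = 187.2
Net = 187.2 - 77 = 110.2

110.2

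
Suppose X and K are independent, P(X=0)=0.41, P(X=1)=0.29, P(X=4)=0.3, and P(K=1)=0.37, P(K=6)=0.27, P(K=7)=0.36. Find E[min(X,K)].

1.157

E[min(X,K)] = Σ_x Σ_k min(x,k) · P(X=x)P(K=k)
 = 0·0.1517 + 0·0.1107 + 0·0.1476 + 1·0.1073 + 1·0.0783 + 1·0.1044 + 1·0.111 + 4·0.081 + 4·0.108
 = 0 + 0 + 0 + 0.1073 + 0.0783 + 0.1044 + 0.111 + 0.324 + 0.432
 = 1.157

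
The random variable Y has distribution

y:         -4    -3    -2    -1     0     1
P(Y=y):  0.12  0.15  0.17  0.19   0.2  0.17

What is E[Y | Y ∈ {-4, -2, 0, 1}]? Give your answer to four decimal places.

P(Y ∈ {-4, -2, 0, 1}) = 0.12 + 0.17 + 0.2 + 0.17 = 0.66.
E[Y | Y ∈ {-4, -2, 0, 1}] = [(-4)·0.12 + (-2)·0.17 + 0·0.2 + 1·0.17] / 0.66
 = -0.65 / 0.66
 = -65/66

-0.9848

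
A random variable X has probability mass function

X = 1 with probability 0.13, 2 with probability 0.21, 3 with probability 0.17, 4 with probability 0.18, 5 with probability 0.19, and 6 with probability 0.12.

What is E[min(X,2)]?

E[min(X,2)] = Σ min(x,2)·P(X=x)
 = 1·0.13 + 2·0.21 + 2·0.17 + 2·0.18 + 2·0.19 + 2·0.12
 = 0.13 + 0.42 + 0.34 + 0.36 + 0.38 + 0.24
 = 1.87

1.87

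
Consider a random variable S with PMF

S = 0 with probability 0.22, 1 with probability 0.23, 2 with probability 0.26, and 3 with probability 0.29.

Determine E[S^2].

3.88

E[S^2] = Σ s^2·P(S=s)
 = 0·0.22 + 1·0.23 + 4·0.26 + 9·0.29
 = 0 + 0.23 + 1.04 + 2.61
 = 3.88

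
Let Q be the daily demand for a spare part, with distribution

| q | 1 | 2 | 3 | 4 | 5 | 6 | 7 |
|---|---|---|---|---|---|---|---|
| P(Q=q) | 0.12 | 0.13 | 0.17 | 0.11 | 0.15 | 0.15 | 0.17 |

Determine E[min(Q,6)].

E[min(Q,6)] = Σ min(q,6)·P(Q=q)
 = 1·0.12 + 2·0.13 + 3·0.17 + 4·0.11 + 5·0.15 + 6·0.15 + 6·0.17
 = 0.12 + 0.26 + 0.51 + 0.44 + 0.75 + 0.9 + 1.02
 = 4

4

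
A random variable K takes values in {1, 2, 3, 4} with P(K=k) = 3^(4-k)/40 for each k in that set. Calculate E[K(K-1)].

E[K(K-1)] = Σ k(k-1)·P(K=k)
 = 0·27/40 + 2·9/40 + 6·3/40 + 12·1/40
 = 0 + 9/20 + 9/20 + 3/10
 = 6/5

1.2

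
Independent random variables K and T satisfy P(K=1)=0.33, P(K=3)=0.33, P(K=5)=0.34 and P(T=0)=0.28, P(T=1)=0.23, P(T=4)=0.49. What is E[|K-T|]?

E[|K-T|] = Σ_k Σ_t |k-t| · P(K=k)P(T=t)
 = 1·0.0924 + 0·0.0759 + 3·0.1617 + 3·0.0924 + 2·0.0759 + 1·0.1617 + 5·0.0952 + 4·0.0782 + 1·0.1666
 = 0.0924 + 0 + 0.4851 + 0.2772 + 0.1518 + 0.1617 + 0.476 + 0.3128 + 0.1666
 = 2.1236

2.1236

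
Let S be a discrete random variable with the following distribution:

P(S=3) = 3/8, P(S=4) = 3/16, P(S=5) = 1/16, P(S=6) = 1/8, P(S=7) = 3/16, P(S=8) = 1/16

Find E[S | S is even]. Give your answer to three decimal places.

5.333

P(S is even) = 3/16 + 1/8 + 1/16 = 3/8.
E[S | S is even] = [4·3/16 + 6·1/8 + 8·1/16] / (3/8)
 = 2 / (3/8)
 = 16/3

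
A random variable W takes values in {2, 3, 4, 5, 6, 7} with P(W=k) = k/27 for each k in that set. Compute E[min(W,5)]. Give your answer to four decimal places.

E[min(W,5)] = Σ min(w,5)·P(W=w)
 = 2·2/27 + 3·1/9 + 4·4/27 + 5·5/27 + 5·2/9 + 5·7/27
 = 4/27 + 1/3 + 16/27 + 25/27 + 10/9 + 35/27
 = 119/27

4.4074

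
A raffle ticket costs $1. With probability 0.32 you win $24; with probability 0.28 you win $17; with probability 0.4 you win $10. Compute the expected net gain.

E[payout] = 24·0.32 + 17·0.28 + 10·0.4
 = 7.68 + 4.76 + 4
 = 16.44
Net = 16.44 - 1 = 15.44

15.44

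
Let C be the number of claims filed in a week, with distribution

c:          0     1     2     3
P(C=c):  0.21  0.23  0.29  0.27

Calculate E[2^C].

3.99

E[2^C] = Σ 2^c·P(C=c)
 = 1·0.21 + 2·0.23 + 4·0.29 + 8·0.27
 = 0.21 + 0.46 + 1.16 + 2.16
 = 3.99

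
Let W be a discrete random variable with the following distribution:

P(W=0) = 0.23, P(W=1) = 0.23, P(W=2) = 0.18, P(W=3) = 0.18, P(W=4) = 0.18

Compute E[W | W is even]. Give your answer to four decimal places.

1.8305

P(W is even) = 0.23 + 0.18 + 0.18 = 0.59.
E[W | W is even] = [0·0.23 + 2·0.18 + 4·0.18] / 0.59
 = 1.08 / 0.59
 = 108/59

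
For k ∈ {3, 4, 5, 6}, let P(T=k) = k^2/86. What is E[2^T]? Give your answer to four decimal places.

E[2^T] = Σ 2^t·P(T=t)
 = 8·9/86 + 16·8/43 + 32·25/86 + 64·18/43
 = 36/43 + 128/43 + 400/43 + 1152/43
 = 1716/43

39.9070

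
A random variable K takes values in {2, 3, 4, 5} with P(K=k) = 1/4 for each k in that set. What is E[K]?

3.5

E[K] = Σ k·P(K=k)
 = 2·1/4 + 3·1/4 + 4·1/4 + 5·1/4
 = 1/2 + 3/4 + 1 + 5/4
 = 7/2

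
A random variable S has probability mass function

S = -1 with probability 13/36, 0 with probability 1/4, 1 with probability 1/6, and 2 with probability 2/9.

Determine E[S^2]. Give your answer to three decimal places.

E[S^2] = Σ s^2·P(S=s)
 = 1·13/36 + 0·1/4 + 1·1/6 + 4·2/9
 = 13/36 + 0 + 1/6 + 8/9
 = 17/12

1.417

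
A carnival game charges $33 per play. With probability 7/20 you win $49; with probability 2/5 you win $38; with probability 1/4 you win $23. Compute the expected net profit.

E[payout] = 49·7/20 + 38·2/5 + 23·1/4
 = 343/20 + 76/5 + 23/4
 = 381/10
Net = 381/10 - 33 = 51/10

5.1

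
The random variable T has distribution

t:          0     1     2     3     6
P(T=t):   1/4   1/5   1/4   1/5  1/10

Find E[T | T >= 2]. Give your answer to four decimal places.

3.0909

P(T >= 2) = 1/4 + 1/5 + 1/10 = 11/20.
E[T | T >= 2] = [2·1/4 + 3·1/5 + 6·1/10] / (11/20)
 = 17/10 / (11/20)
 = 34/11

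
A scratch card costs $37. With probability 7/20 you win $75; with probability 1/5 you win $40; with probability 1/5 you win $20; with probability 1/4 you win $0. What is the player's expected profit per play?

1.25

E[payout] = 75·7/20 + 40·1/5 + 20·1/5 + 0·1/4
 = 105/4 + 8 + 4 + 0
 = 153/4
Net = 153/4 - 37 = 5/4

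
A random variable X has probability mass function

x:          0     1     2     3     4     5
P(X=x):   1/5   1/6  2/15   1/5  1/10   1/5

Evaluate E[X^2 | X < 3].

1.4

P(X < 3) = 1/5 + 1/6 + 2/15 = 1/2.
E[X^2 | X < 3] = [0·1/5 + 1·1/6 + 4·2/15] / (1/2)
 = 7/10 / (1/2)
 = 7/5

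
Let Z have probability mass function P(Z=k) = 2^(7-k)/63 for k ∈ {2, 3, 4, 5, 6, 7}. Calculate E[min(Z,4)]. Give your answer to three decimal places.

2.730

E[min(Z,4)] = Σ min(z,4)·P(Z=z)
 = 2·32/63 + 3·16/63 + 4·8/63 + 4·4/63 + 4·2/63 + 4·1/63
 = 64/63 + 16/21 + 32/63 + 16/63 + 8/63 + 4/63
 = 172/63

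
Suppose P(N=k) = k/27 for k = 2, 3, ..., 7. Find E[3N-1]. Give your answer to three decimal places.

E[3N-1] = Σ (3n-1)·P(N=n)
 = 5·2/27 + 8·1/9 + 11·4/27 + 14·5/27 + 17·2/9 + 20·7/27
 = 10/27 + 8/9 + 44/27 + 70/27 + 34/9 + 140/27
 = 130/9

14.444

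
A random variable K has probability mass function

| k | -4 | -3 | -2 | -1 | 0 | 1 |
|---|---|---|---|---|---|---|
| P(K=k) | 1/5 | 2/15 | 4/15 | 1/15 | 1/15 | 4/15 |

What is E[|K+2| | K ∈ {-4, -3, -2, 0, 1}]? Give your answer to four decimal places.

1.5714

P(K ∈ {-4, -3, -2, 0, 1}) = 1/5 + 2/15 + 4/15 + 1/15 + 4/15 = 14/15.
E[|K+2| | K ∈ {-4, -3, -2, 0, 1}] = [2·1/5 + 1·2/15 + 0·4/15 + 2·1/15 + 3·4/15] / (14/15)
 = 22/15 / (14/15)
 = 11/7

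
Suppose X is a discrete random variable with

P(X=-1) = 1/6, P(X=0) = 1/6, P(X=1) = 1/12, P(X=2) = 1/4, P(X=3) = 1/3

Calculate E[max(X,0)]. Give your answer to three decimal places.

E[max(X,0)] = Σ max(x,0)·P(X=x)
 = 0·1/6 + 0·1/6 + 1·1/12 + 2·1/4 + 3·1/3
 = 0 + 0 + 1/12 + 1/2 + 1
 = 19/12

1.583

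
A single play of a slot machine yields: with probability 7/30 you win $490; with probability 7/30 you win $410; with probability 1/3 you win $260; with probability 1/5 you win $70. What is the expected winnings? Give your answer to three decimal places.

E[payout] = 490·7/30 + 410·7/30 + 260·1/3 + 70·1/5
 = 343/3 + 287/3 + 260/3 + 14
 = 932/3

310.667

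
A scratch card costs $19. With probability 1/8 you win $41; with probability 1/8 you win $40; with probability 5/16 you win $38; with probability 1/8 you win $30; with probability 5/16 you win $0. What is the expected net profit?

6.75

E[payout] = 41·1/8 + 40·1/8 + 38·5/16 + 30·1/8 + 0·5/16
 = 41/8 + 5 + 95/8 + 15/4 + 0
 = 103/4
Net = 103/4 - 19 = 27/4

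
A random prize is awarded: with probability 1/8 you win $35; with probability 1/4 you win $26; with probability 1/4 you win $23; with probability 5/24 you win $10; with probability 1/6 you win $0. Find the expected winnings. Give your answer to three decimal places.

18.708

E[payout] = 35·1/8 + 26·1/4 + 23·1/4 + 10·5/24 + 0·1/6
 = 35/8 + 13/2 + 23/4 + 25/12 + 0
 = 449/24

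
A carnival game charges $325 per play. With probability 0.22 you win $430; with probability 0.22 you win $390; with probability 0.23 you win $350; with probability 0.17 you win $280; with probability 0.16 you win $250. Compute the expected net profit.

23.5

E[payout] = 430·0.22 + 390·0.22 + 350·0.23 + 280·0.17 + 250·0.16
 = 94.6 + 85.8 + 80.5 + 47.6 + 40
 = 348.5
Net = 348.5 - 325 = 23.5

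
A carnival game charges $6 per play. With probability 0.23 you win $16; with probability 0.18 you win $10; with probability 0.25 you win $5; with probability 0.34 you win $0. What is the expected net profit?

0.73

E[payout] = 16·0.23 + 10·0.18 + 5·0.25 + 0·0.34
 = 3.68 + 1.8 + 1.25 + 0
 = 6.73
Net = 6.73 - 6 = 0.73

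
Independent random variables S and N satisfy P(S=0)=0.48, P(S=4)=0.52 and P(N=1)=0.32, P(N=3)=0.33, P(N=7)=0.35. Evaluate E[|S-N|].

3.0216

E[|S-N|] = Σ_s Σ_n |s-n| · P(S=s)P(N=n)
 = 1·0.1536 + 3·0.1584 + 7·0.168 + 3·0.1664 + 1·0.1716 + 3·0.182
 = 0.1536 + 0.4752 + 1.176 + 0.4992 + 0.1716 + 0.546
 = 3.0216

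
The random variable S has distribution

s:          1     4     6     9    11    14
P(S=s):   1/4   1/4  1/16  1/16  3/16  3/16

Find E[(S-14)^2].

E[(S-14)^2] = Σ (s-14)^2·P(S=s)
 = 169·1/4 + 100·1/4 + 64·1/16 + 25·1/16 + 9·3/16 + 0·3/16
 = 169/4 + 25 + 4 + 25/16 + 27/16 + 0
 = 149/2

74.5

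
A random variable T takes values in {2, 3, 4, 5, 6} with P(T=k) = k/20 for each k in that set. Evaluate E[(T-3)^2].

4

E[(T-3)^2] = Σ (t-3)^2·P(T=t)
 = 1·1/10 + 0·3/20 + 1·1/5 + 4·1/4 + 9·3/10
 = 1/10 + 0 + 1/5 + 1 + 27/10
 = 4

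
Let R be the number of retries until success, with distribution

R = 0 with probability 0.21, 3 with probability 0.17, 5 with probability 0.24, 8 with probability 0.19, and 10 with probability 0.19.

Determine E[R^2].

E[R^2] = Σ r^2·P(R=r)
 = 0·0.21 + 9·0.17 + 25·0.24 + 64·0.19 + 100·0.19
 = 0 + 1.53 + 6 + 12.16 + 19
 = 38.69

38.69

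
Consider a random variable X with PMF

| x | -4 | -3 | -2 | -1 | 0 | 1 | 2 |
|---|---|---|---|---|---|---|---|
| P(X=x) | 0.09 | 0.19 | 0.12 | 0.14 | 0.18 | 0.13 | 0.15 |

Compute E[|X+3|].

2.3

E[|X+3|] = Σ |x+3|·P(X=x)
 = 1·0.09 + 0·0.19 + 1·0.12 + 2·0.14 + 3·0.18 + 4·0.13 + 5·0.15
 = 0.09 + 0 + 0.12 + 0.28 + 0.54 + 0.52 + 0.75
 = 2.3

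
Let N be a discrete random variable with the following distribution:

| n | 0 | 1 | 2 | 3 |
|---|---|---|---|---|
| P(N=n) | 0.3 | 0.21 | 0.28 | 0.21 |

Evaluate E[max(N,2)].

E[max(N,2)] = Σ max(n,2)·P(N=n)
 = 2·0.3 + 2·0.21 + 2·0.28 + 3·0.21
 = 0.6 + 0.42 + 0.56 + 0.63
 = 2.21

2.21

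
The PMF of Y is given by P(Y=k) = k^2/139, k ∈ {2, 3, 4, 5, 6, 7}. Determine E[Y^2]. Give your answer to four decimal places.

E[Y^2] = Σ y^2·P(Y=y)
 = 4·4/139 + 9·9/139 + 16·16/139 + 25·25/139 + 36·36/139 + 49·49/139
 = 16/139 + 81/139 + 256/139 + 625/139 + 1296/139 + 2401/139
 = 4675/139

33.6331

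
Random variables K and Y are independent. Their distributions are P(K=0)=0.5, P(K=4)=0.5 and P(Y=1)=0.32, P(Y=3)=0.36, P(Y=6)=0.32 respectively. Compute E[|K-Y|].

E[|K-Y|] = Σ_k Σ_y |k-y| · P(K=k)P(Y=y)
 = 1·0.16 + 3·0.18 + 6·0.16 + 3·0.16 + 1·0.18 + 2·0.16
 = 0.16 + 0.54 + 0.96 + 0.48 + 0.18 + 0.32
 = 2.64

2.64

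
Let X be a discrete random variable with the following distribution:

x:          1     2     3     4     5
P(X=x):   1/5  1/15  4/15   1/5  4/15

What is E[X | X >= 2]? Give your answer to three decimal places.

P(X >= 2) = 1/15 + 4/15 + 1/5 + 4/15 = 4/5.
E[X | X >= 2] = [2·1/15 + 3·4/15 + 4·1/5 + 5·4/15] / (4/5)
 = 46/15 / (4/5)
 = 23/6

3.833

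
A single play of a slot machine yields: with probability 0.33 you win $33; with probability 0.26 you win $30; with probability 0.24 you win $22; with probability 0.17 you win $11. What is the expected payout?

25.84

E[payout] = 33·0.33 + 30·0.26 + 22·0.24 + 11·0.17
 = 10.89 + 7.8 + 5.28 + 1.87
 = 25.84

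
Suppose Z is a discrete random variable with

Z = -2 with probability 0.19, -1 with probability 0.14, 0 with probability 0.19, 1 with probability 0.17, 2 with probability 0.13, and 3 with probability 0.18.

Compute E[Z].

0.45

E[Z] = Σ z·P(Z=z)
 = (-2)·0.19 + (-1)·0.14 + 0·0.19 + 1·0.17 + 2·0.13 + 3·0.18
 = (-0.38) + (-0.14) + 0 + 0.17 + 0.26 + 0.54
 = 0.45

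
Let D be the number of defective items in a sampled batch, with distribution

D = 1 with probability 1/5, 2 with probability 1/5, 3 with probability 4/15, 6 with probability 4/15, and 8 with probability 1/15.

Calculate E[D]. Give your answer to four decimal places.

3.5333

E[D] = Σ d·P(D=d)
 = 1·1/5 + 2·1/5 + 3·4/15 + 6·4/15 + 8·1/15
 = 1/5 + 2/5 + 4/5 + 8/5 + 8/15
 = 53/15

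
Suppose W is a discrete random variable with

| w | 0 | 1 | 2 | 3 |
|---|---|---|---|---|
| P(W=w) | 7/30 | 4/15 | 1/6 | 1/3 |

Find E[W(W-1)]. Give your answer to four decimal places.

2.3333

E[W(W-1)] = Σ w(w-1)·P(W=w)
 = 0·7/30 + 0·4/15 + 2·1/6 + 6·1/3
 = 0 + 0 + 1/3 + 2
 = 7/3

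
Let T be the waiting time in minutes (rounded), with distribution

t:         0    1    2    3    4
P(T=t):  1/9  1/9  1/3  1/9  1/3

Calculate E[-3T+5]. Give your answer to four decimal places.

-2.3333

E[-3T+5] = Σ (-3t+5)·P(T=t)
 = 5·1/9 + 2·1/9 + (-1)·1/3 + (-4)·1/9 + (-7)·1/3
 = 5/9 + 2/9 + (-1/3) + (-4/9) + (-7/3)
 = -7/3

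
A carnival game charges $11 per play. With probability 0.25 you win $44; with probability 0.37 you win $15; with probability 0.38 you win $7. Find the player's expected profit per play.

8.21

E[payout] = 44·0.25 + 15·0.37 + 7·0.38
 = 11 + 5.55 + 2.66
 = 19.21
Net = 19.21 - 11 = 8.21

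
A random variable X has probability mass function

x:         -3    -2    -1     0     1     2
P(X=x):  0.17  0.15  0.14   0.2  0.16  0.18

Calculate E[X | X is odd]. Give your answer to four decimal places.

P(X is odd) = 0.17 + 0.14 + 0.16 = 0.47.
E[X | X is odd] = [(-3)·0.17 + (-1)·0.14 + 1·0.16] / 0.47
 = -0.49 / 0.47
 = -49/47

-1.0426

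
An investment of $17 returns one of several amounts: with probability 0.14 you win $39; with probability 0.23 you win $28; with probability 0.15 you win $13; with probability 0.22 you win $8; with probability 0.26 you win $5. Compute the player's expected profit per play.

E[payout] = 39·0.14 + 28·0.23 + 13·0.15 + 8·0.22 + 5·0.26
 = 5.46 + 6.44 + 1.95 + 1.76 + 1.3
 = 16.91
Net = 16.91 - 17 = -0.09

-0.09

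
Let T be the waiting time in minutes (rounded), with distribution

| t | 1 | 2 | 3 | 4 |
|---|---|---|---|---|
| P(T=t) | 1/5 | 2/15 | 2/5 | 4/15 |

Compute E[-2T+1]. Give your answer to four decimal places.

E[-2T+1] = Σ (-2t+1)·P(T=t)
 = (-1)·1/5 + (-3)·2/15 + (-5)·2/5 + (-7)·4/15
 = (-1/5) + (-2/5) + (-2) + (-28/15)
 = -67/15

-4.4667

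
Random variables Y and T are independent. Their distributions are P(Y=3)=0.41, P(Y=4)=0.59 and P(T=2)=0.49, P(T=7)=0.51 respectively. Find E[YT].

E[YT] = Σ_y Σ_t yt · P(Y=y)P(T=t)
 = 6·0.2009 + 21·0.2091 + 8·0.2891 + 28·0.3009
 = 1.2054 + 4.3911 + 2.3128 + 8.4252
 = 16.3345

16.3345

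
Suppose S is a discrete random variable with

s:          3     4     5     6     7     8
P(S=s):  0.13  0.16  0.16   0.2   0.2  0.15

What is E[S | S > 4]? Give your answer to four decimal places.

6.4789

P(S > 4) = 0.16 + 0.2 + 0.2 + 0.15 = 0.71.
E[S | S > 4] = [5·0.16 + 6·0.2 + 7·0.2 + 8·0.15] / 0.71
 = 4.6 / 0.71
 = 460/71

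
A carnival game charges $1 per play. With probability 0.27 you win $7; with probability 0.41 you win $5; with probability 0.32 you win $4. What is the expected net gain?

E[payout] = 7·0.27 + 5·0.41 + 4·0.32
 = 1.89 + 2.05 + 1.28
 = 5.22
Net = 5.22 - 1 = 4.22

4.22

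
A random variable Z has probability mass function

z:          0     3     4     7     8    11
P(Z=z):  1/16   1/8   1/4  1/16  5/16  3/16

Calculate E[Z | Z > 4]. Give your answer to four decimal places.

P(Z > 4) = 1/16 + 5/16 + 3/16 = 9/16.
E[Z | Z > 4] = [7·1/16 + 8·5/16 + 11·3/16] / (9/16)
 = 5 / (9/16)
 = 80/9

8.8889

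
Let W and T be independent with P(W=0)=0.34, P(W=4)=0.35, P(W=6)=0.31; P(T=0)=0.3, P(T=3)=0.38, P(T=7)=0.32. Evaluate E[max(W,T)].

4.8444

E[max(W,T)] = Σ_w Σ_t max(w,t) · P(W=w)P(T=t)
 = 0·0.102 + 3·0.1292 + 7·0.1088 + 4·0.105 + 4·0.133 + 7·0.112 + 6·0.093 + 6·0.1178 + 7·0.0992
 = 0 + 0.3876 + 0.7616 + 0.42 + 0.532 + 0.784 + 0.558 + 0.7068 + 0.6944
 = 4.8444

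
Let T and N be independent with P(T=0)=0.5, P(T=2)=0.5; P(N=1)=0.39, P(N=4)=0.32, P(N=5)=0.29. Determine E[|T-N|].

2.51

E[|T-N|] = Σ_t Σ_n |t-n| · P(T=t)P(N=n)
 = 1·0.195 + 4·0.16 + 5·0.145 + 1·0.195 + 2·0.16 + 3·0.145
 = 0.195 + 0.64 + 0.725 + 0.195 + 0.32 + 0.435
 = 2.51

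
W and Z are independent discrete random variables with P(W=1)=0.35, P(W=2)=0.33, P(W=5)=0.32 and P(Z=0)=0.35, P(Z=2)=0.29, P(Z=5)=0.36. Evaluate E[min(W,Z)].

E[min(W,Z)] = Σ_w Σ_z min(w,z) · P(W=w)P(Z=z)
 = 0·0.1225 + 1·0.1015 + 1·0.126 + 0·0.1155 + 2·0.0957 + 2·0.1188 + 0·0.112 + 2·0.0928 + 5·0.1152
 = 0 + 0.1015 + 0.126 + 0 + 0.1914 + 0.2376 + 0 + 0.1856 + 0.576
 = 1.4181

1.4181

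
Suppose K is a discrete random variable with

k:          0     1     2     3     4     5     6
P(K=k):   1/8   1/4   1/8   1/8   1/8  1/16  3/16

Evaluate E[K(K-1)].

E[K(K-1)] = Σ k(k-1)·P(K=k)
 = 0·1/8 + 0·1/4 + 2·1/8 + 6·1/8 + 12·1/8 + 20·1/16 + 30·3/16
 = 0 + 0 + 1/4 + 3/4 + 3/2 + 5/4 + 45/8
 = 75/8

9.375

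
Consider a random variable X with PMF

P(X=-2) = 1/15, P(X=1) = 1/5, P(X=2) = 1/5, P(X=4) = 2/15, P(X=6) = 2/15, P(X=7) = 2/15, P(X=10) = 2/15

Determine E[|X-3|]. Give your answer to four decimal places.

E[|X-3|] = Σ |x-3|·P(X=x)
 = 5·1/15 + 2·1/5 + 1·1/5 + 1·2/15 + 3·2/15 + 4·2/15 + 7·2/15
 = 1/3 + 2/5 + 1/5 + 2/15 + 2/5 + 8/15 + 14/15
 = 44/15

2.9333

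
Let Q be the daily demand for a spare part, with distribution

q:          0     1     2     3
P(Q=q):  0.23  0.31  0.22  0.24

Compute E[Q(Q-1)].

1.88

E[Q(Q-1)] = Σ q(q-1)·P(Q=q)
 = 0·0.23 + 0·0.31 + 2·0.22 + 6·0.24
 = 0 + 0 + 0.44 + 1.44
 = 1.88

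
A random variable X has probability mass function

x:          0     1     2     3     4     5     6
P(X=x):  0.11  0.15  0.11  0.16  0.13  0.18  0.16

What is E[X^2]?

E[X^2] = Σ x^2·P(X=x)
 = 0·0.11 + 1·0.15 + 4·0.11 + 9·0.16 + 16·0.13 + 25·0.18 + 36·0.16
 = 0 + 0.15 + 0.44 + 1.44 + 2.08 + 4.5 + 5.76
 = 14.37

14.37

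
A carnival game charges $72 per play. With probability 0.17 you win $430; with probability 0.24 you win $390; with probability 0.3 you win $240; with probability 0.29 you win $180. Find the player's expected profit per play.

E[payout] = 430·0.17 + 390·0.24 + 240·0.3 + 180·0.29
 = 73.1 + 93.6 + 72 + 52.2
 = 290.9
Net = 290.9 - 72 = 218.9

218.9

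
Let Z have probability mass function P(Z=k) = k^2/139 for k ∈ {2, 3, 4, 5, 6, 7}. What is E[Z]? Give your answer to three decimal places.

5.633

E[Z] = Σ z·P(Z=z)
 = 2·4/139 + 3·9/139 + 4·16/139 + 5·25/139 + 6·36/139 + 7·49/139
 = 8/139 + 27/139 + 64/139 + 125/139 + 216/139 + 343/139
 = 783/139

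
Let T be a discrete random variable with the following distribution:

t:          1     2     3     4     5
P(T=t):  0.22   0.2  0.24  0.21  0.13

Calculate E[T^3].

E[T^3] = Σ t^3·P(T=t)
 = 1·0.22 + 8·0.2 + 27·0.24 + 64·0.21 + 125·0.13
 = 0.22 + 1.6 + 6.48 + 13.44 + 16.25
 = 37.99

37.99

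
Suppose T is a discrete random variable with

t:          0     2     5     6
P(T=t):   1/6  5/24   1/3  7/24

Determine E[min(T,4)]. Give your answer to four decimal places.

E[min(T,4)] = Σ min(t,4)·P(T=t)
 = 0·1/6 + 2·5/24 + 4·1/3 + 4·7/24
 = 0 + 5/12 + 4/3 + 7/6
 = 35/12

2.9167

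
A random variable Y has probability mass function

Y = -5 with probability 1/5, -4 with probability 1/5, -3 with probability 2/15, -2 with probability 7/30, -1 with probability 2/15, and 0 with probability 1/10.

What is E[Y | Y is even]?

-2.375

P(Y is even) = 1/5 + 7/30 + 1/10 = 8/15.
E[Y | Y is even] = [(-4)·1/5 + (-2)·7/30 + 0·1/10] / (8/15)
 = -19/15 / (8/15)
 = -19/8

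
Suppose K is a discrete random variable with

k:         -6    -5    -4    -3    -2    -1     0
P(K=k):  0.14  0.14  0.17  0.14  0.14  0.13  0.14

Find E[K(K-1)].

16.26

E[K(K-1)] = Σ k(k-1)·P(K=k)
 = 42·0.14 + 30·0.14 + 20·0.17 + 12·0.14 + 6·0.14 + 2·0.13 + 0·0.14
 = 5.88 + 4.2 + 3.4 + 1.68 + 0.84 + 0.26 + 0
 = 16.26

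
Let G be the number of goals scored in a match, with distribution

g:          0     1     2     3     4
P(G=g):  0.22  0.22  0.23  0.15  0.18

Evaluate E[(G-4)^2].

6.57

E[(G-4)^2] = Σ (g-4)^2·P(G=g)
 = 16·0.22 + 9·0.22 + 4·0.23 + 1·0.15 + 0·0.18
 = 3.52 + 1.98 + 0.92 + 0.15 + 0
 = 6.57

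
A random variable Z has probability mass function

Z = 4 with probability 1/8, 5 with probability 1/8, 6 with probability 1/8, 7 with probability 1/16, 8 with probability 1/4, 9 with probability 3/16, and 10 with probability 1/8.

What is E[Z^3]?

E[Z^3] = Σ z^3·P(Z=z)
 = 64·1/8 + 125·1/8 + 216·1/8 + 343·1/16 + 512·1/4 + 729·3/16 + 1000·1/8
 = 8 + 125/8 + 27 + 343/16 + 128 + 2187/16 + 125
 = 1847/4

461.75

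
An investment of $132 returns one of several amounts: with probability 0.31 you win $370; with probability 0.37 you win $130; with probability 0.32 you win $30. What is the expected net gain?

40.4

E[payout] = 370·0.31 + 130·0.37 + 30·0.32
 = 114.7 + 48.1 + 9.6
 = 172.4
Net = 172.4 - 132 = 40.4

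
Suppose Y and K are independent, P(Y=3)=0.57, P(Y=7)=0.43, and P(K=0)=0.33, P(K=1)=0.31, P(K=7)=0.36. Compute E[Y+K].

E[Y+K] = Σ_y Σ_k (y+k) · P(Y=y)P(K=k)
 = 3·0.1881 + 4·0.1767 + 10·0.2052 + 7·0.1419 + 8·0.1333 + 14·0.1548
 = 0.5643 + 0.7068 + 2.052 + 0.9933 + 1.0664 + 2.1672
 = 7.55

7.55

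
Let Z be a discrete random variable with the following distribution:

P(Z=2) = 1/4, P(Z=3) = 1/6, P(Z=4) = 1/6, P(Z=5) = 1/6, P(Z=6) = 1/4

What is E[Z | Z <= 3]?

2.4

P(Z <= 3) = 1/4 + 1/6 = 5/12.
E[Z | Z <= 3] = [2·1/4 + 3·1/6] / (5/12)
 = 1 / (5/12)
 = 12/5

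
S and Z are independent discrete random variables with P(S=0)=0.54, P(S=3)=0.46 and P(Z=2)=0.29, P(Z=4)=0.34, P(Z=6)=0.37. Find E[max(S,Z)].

E[max(S,Z)] = Σ_s Σ_z max(s,z) · P(S=s)P(Z=z)
 = 2·0.1566 + 4·0.1836 + 6·0.1998 + 3·0.1334 + 4·0.1564 + 6·0.1702
 = 0.3132 + 0.7344 + 1.1988 + 0.4002 + 0.6256 + 1.0212
 = 4.2934

4.2934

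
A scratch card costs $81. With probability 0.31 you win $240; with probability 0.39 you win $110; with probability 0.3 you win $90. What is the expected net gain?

63.3

E[payout] = 240·0.31 + 110·0.39 + 90·0.3
 = 74.4 + 42.9 + 27
 = 144.3
Net = 144.3 - 81 = 63.3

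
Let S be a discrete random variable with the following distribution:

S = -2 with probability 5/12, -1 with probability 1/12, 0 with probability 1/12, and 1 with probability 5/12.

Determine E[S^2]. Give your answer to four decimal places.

2.1667

E[S^2] = Σ s^2·P(S=s)
 = 4·5/12 + 1·1/12 + 0·1/12 + 1·5/12
 = 5/3 + 1/12 + 0 + 5/12
 = 13/6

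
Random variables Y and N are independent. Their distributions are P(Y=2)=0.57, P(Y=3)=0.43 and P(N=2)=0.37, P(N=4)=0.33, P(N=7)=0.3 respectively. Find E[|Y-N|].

2.0482

E[|Y-N|] = Σ_y Σ_n |y-n| · P(Y=y)P(N=n)
 = 0·0.2109 + 2·0.1881 + 5·0.171 + 1·0.1591 + 1·0.1419 + 4·0.129
 = 0 + 0.3762 + 0.855 + 0.1591 + 0.1419 + 0.516
 = 2.0482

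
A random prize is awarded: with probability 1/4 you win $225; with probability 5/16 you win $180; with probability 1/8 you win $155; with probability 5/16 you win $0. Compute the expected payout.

131.875

E[payout] = 225·1/4 + 180·5/16 + 155·1/8 + 0·5/16
 = 225/4 + 225/4 + 155/8 + 0
 = 1055/8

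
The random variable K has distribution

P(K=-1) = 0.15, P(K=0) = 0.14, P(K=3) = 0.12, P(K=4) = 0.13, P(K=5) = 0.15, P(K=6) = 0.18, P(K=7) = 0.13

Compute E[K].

E[K] = Σ k·P(K=k)
 = (-1)·0.15 + 0·0.14 + 3·0.12 + 4·0.13 + 5·0.15 + 6·0.18 + 7·0.13
 = (-0.15) + 0 + 0.36 + 0.52 + 0.75 + 1.08 + 0.91
 = 3.47

3.47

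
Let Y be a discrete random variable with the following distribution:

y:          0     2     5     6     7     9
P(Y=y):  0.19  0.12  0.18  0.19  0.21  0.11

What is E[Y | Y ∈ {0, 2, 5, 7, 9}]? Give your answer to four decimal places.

P(Y ∈ {0, 2, 5, 7, 9}) = 0.19 + 0.12 + 0.18 + 0.21 + 0.11 = 0.81.
E[Y | Y ∈ {0, 2, 5, 7, 9}] = [0·0.19 + 2·0.12 + 5·0.18 + 7·0.21 + 9·0.11] / 0.81
 = 3.6 / 0.81
 = 40/9

4.4444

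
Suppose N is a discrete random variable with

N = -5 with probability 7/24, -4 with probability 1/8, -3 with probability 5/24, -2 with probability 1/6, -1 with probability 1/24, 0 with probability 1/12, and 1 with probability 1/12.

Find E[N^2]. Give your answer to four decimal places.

11.9583

E[N^2] = Σ n^2·P(N=n)
 = 25·7/24 + 16·1/8 + 9·5/24 + 4·1/6 + 1·1/24 + 0·1/12 + 1·1/12
 = 175/24 + 2 + 15/8 + 2/3 + 1/24 + 0 + 1/12
 = 287/24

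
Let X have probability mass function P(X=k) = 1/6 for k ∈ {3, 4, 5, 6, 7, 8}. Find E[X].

E[X] = Σ x·P(X=x)
 = 3·1/6 + 4·1/6 + 5·1/6 + 6·1/6 + 7·1/6 + 8·1/6
 = 1/2 + 2/3 + 5/6 + 1 + 7/6 + 4/3
 = 11/2

5.5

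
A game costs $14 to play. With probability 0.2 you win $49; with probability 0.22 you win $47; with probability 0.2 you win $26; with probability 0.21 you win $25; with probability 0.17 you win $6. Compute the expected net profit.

17.61

E[payout] = 49·0.2 + 47·0.22 + 26·0.2 + 25·0.21 + 6·0.17
 = 9.8 + 10.34 + 5.2 + 5.25 + 1.02
 = 31.61
Net = 31.61 - 14 = 17.61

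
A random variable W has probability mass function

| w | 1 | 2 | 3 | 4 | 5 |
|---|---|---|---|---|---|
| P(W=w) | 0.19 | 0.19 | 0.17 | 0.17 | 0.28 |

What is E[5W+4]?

E[5W+4] = Σ (5w+4)·P(W=w)
 = 9·0.19 + 14·0.19 + 19·0.17 + 24·0.17 + 29·0.28
 = 1.71 + 2.66 + 3.23 + 4.08 + 8.12
 = 19.8

19.8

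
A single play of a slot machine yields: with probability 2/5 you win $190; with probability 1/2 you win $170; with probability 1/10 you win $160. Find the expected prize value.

E[payout] = 190·2/5 + 170·1/2 + 160·1/10
 = 76 + 85 + 16
 = 177

177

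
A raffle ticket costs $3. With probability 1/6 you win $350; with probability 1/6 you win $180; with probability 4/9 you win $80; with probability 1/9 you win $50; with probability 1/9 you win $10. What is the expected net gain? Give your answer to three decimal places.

E[payout] = 350·1/6 + 180·1/6 + 80·4/9 + 50·1/9 + 10·1/9
 = 175/3 + 30 + 320/9 + 50/9 + 10/9
 = 1175/9
Net = 1175/9 - 3 = 1148/9

127.556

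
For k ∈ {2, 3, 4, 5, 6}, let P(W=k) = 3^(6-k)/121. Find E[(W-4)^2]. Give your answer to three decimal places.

E[(W-4)^2] = Σ (w-4)^2·P(W=w)
 = 4·81/121 + 1·27/121 + 0·9/121 + 1·3/121 + 4·1/121
 = 324/121 + 27/121 + 0 + 3/121 + 4/121
 = 358/121

2.959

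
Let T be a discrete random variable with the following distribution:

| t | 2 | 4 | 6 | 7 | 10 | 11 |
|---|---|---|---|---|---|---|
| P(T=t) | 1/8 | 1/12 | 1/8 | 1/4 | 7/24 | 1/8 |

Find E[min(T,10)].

E[min(T,10)] = Σ min(t,10)·P(T=t)
 = 2·1/8 + 4·1/12 + 6·1/8 + 7·1/4 + 10·7/24 + 10·1/8
 = 1/4 + 1/3 + 3/4 + 7/4 + 35/12 + 5/4
 = 29/4

7.25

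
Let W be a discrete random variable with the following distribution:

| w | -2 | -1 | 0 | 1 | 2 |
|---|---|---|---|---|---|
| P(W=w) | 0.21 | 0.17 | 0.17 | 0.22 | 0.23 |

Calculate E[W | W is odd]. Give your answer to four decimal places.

P(W is odd) = 0.17 + 0.22 = 0.39.
E[W | W is odd] = [(-1)·0.17 + 1·0.22] / 0.39
 = 0.05 / 0.39
 = 5/39

0.1282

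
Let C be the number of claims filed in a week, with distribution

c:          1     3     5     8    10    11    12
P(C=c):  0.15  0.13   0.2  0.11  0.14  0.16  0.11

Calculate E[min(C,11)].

6.79

E[min(C,11)] = Σ min(c,11)·P(C=c)
 = 1·0.15 + 3·0.13 + 5·0.2 + 8·0.11 + 10·0.14 + 11·0.16 + 11·0.11
 = 0.15 + 0.39 + 1 + 0.88 + 1.4 + 1.76 + 1.21
 = 6.79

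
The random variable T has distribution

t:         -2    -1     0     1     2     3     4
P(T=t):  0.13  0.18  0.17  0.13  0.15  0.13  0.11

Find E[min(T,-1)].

E[min(T,-1)] = Σ min(t,-1)·P(T=t)
 = (-2)·0.13 + (-1)·0.18 + (-1)·0.17 + (-1)·0.13 + (-1)·0.15 + (-1)·0.13 + (-1)·0.11
 = (-0.26) + (-0.18) + (-0.17) + (-0.13) + (-0.15) + (-0.13) + (-0.11)
 = -1.13

-1.13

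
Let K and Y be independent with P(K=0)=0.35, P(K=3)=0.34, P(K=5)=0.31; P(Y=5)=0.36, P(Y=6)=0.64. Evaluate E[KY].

E[KY] = Σ_k Σ_y ky · P(K=k)P(Y=y)
 = 0·0.126 + 0·0.224 + 15·0.1224 + 18·0.2176 + 25·0.1116 + 30·0.1984
 = 0 + 0 + 1.836 + 3.9168 + 2.79 + 5.952
 = 14.4948

14.4948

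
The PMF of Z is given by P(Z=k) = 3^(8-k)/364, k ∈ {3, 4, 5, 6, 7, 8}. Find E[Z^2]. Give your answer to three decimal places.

E[Z^2] = Σ z^2·P(Z=z)
 = 9·243/364 + 16·81/364 + 25·27/364 + 36·9/364 + 49·3/364 + 64·1/364
 = 2187/364 + 324/91 + 675/364 + 81/91 + 21/52 + 16/91
 = 361/28

12.893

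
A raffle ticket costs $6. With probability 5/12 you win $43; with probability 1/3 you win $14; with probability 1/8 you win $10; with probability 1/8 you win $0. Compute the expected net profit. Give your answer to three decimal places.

17.833

E[payout] = 43·5/12 + 14·1/3 + 10·1/8 + 0·1/8
 = 215/12 + 14/3 + 5/4 + 0
 = 143/6
Net = 143/6 - 6 = 107/6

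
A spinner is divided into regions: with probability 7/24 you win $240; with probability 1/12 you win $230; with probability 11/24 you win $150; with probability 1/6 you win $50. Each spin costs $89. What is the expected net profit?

77.25

E[payout] = 240·7/24 + 230·1/12 + 150·11/24 + 50·1/6
 = 70 + 115/6 + 275/4 + 25/3
 = 665/4
Net = 665/4 - 89 = 309/4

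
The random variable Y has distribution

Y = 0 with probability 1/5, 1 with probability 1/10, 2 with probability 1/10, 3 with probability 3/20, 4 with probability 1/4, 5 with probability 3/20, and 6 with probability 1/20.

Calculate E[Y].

E[Y] = Σ y·P(Y=y)
 = 0·1/5 + 1·1/10 + 2·1/10 + 3·3/20 + 4·1/4 + 5·3/20 + 6·1/20
 = 0 + 1/10 + 1/5 + 9/20 + 1 + 3/4 + 3/10
 = 14/5

2.8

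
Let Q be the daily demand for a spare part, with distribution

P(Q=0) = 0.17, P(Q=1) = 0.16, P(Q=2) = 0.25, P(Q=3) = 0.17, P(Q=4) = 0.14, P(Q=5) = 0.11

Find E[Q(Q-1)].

5.4

E[Q(Q-1)] = Σ q(q-1)·P(Q=q)
 = 0·0.17 + 0·0.16 + 2·0.25 + 6·0.17 + 12·0.14 + 20·0.11
 = 0 + 0 + 0.5 + 1.02 + 1.68 + 2.2
 = 5.4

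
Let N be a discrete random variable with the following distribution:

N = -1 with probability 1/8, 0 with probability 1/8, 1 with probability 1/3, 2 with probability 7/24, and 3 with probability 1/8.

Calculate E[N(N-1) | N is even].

1.4

P(N is even) = 1/8 + 7/24 = 5/12.
E[N(N-1) | N is even] = [0·1/8 + 2·7/24] / (5/12)
 = 7/12 / (5/12)
 = 7/5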